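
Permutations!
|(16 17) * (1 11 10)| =|(1 11 10)(16 17)| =6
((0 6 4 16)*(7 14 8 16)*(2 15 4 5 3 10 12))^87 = ((0 6 5 3 10 12 2 15 4 7 14 8 16))^87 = (0 7 12 6 14 2 5 8 15 3 16 4 10)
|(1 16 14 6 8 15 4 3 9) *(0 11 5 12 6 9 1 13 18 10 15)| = 30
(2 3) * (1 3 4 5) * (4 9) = [0, 3, 9, 2, 5, 1, 6, 7, 8, 4] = (1 3 2 9 4 5)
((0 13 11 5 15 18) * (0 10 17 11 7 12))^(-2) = (0 7)(5 17 18)(10 15 11)(12 13)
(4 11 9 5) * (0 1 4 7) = (0 1 4 11 9 5 7) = [1, 4, 2, 3, 11, 7, 6, 0, 8, 5, 10, 9]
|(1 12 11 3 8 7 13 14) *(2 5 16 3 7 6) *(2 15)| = 42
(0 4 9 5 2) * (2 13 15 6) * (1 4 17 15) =(0 17 15 6 2)(1 4 9 5 13) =[17, 4, 0, 3, 9, 13, 2, 7, 8, 5, 10, 11, 12, 1, 14, 6, 16, 15]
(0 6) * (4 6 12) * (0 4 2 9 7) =(0 12 2 9 7)(4 6) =[12, 1, 9, 3, 6, 5, 4, 0, 8, 7, 10, 11, 2]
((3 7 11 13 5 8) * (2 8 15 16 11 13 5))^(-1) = (2 13 7 3 8)(5 11 16 15)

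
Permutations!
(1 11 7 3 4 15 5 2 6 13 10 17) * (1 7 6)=[0, 11, 1, 4, 15, 2, 13, 3, 8, 9, 17, 6, 12, 10, 14, 5, 16, 7]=(1 11 6 13 10 17 7 3 4 15 5 2)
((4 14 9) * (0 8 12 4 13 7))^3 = (0 4 13 8 14 7 12 9)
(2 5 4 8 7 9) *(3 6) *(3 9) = [0, 1, 5, 6, 8, 4, 9, 3, 7, 2] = (2 5 4 8 7 3 6 9)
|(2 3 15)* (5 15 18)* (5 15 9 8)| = 12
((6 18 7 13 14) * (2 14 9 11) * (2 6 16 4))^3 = (2 4 16 14)(6 13)(7 11)(9 18)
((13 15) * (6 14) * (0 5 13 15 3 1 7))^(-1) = ((15)(0 5 13 3 1 7)(6 14))^(-1) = (15)(0 7 1 3 13 5)(6 14)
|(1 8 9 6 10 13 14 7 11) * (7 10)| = |(1 8 9 6 7 11)(10 13 14)| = 6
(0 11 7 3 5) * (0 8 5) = (0 11 7 3)(5 8) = [11, 1, 2, 0, 4, 8, 6, 3, 5, 9, 10, 7]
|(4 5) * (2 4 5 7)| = 3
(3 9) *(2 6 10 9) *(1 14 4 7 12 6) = (1 14 4 7 12 6 10 9 3 2) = [0, 14, 1, 2, 7, 5, 10, 12, 8, 3, 9, 11, 6, 13, 4]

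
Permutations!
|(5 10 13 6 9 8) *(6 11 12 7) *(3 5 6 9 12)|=|(3 5 10 13 11)(6 12 7 9 8)|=5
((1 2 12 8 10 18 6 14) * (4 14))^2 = ((1 2 12 8 10 18 6 4 14))^2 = (1 12 10 6 14 2 8 18 4)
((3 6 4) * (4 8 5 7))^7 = (3 6 8 5 7 4)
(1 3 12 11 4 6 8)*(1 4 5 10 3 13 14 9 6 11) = (1 13 14 9 6 8 4 11 5 10 3 12) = [0, 13, 2, 12, 11, 10, 8, 7, 4, 6, 3, 5, 1, 14, 9]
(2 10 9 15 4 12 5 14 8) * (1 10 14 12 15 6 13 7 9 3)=(1 10 3)(2 14 8)(4 15)(5 12)(6 13 7 9)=[0, 10, 14, 1, 15, 12, 13, 9, 2, 6, 3, 11, 5, 7, 8, 4]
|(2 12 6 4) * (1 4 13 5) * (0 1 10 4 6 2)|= 14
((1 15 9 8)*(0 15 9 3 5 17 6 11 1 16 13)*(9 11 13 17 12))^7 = ((0 15 3 5 12 9 8 16 17 6 13)(1 11))^7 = (0 16 5 13 8 3 6 9 15 17 12)(1 11)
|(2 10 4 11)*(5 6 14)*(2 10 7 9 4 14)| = |(2 7 9 4 11 10 14 5 6)| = 9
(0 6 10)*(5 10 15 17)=[6, 1, 2, 3, 4, 10, 15, 7, 8, 9, 0, 11, 12, 13, 14, 17, 16, 5]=(0 6 15 17 5 10)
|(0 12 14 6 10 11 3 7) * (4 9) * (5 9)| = |(0 12 14 6 10 11 3 7)(4 5 9)| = 24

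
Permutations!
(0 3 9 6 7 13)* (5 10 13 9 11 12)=(0 3 11 12 5 10 13)(6 7 9)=[3, 1, 2, 11, 4, 10, 7, 9, 8, 6, 13, 12, 5, 0]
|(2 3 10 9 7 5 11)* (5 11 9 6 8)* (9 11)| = 14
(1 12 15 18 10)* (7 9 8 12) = (1 7 9 8 12 15 18 10) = [0, 7, 2, 3, 4, 5, 6, 9, 12, 8, 1, 11, 15, 13, 14, 18, 16, 17, 10]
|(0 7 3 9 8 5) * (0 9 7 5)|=4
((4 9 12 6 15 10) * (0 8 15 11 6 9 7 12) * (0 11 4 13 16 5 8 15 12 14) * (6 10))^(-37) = (0 14 7 4 6 15)(5 9 13 8 11 16 12 10)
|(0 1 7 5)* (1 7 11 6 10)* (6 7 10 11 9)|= |(0 10 1 9 6 11 7 5)|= 8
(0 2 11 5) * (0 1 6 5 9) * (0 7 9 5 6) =[2, 0, 11, 3, 4, 1, 6, 9, 8, 7, 10, 5] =(0 2 11 5 1)(7 9)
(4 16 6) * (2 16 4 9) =(2 16 6 9) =[0, 1, 16, 3, 4, 5, 9, 7, 8, 2, 10, 11, 12, 13, 14, 15, 6]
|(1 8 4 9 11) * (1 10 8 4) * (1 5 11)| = |(1 4 9)(5 11 10 8)| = 12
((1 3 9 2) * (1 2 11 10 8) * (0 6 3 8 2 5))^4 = ((0 6 3 9 11 10 2 5)(1 8))^4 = (0 11)(2 3)(5 9)(6 10)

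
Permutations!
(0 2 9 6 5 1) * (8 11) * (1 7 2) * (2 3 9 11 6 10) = [1, 0, 11, 9, 4, 7, 5, 3, 6, 10, 2, 8] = (0 1)(2 11 8 6 5 7 3 9 10)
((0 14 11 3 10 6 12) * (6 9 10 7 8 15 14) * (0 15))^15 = (0 3 15)(6 7 14)(8 11 12)(9 10)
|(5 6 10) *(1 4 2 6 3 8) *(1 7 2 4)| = 7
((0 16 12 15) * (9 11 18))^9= (18)(0 16 12 15)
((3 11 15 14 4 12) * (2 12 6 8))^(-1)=(2 8 6 4 14 15 11 3 12)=((2 12 3 11 15 14 4 6 8))^(-1)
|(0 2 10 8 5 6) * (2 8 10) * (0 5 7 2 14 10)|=6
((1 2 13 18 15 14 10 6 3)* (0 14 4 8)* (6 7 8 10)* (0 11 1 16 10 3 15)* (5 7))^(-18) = ((0 14 6 15 4 3 16 10 5 7 8 11 1 2 13 18))^(-18) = (0 13 1 8 5 16 4 6)(2 11 7 10 3 15 14 18)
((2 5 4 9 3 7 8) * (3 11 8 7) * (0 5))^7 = (11)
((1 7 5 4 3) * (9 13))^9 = ((1 7 5 4 3)(9 13))^9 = (1 3 4 5 7)(9 13)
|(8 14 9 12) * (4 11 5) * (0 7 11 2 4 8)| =8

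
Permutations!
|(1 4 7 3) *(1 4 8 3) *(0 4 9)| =|(0 4 7 1 8 3 9)| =7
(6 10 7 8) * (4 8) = (4 8 6 10 7) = [0, 1, 2, 3, 8, 5, 10, 4, 6, 9, 7]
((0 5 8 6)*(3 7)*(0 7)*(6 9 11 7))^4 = (0 11 5 7 8 3 9)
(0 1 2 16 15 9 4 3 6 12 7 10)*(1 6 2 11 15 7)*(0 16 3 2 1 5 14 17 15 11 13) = (0 6 12 5 14 17 15 9 4 2 3 1 13)(7 10 16) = [6, 13, 3, 1, 2, 14, 12, 10, 8, 4, 16, 11, 5, 0, 17, 9, 7, 15]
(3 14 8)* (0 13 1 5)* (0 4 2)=(0 13 1 5 4 2)(3 14 8)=[13, 5, 0, 14, 2, 4, 6, 7, 3, 9, 10, 11, 12, 1, 8]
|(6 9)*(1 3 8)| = |(1 3 8)(6 9)| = 6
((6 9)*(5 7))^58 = ((5 7)(6 9))^58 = (9)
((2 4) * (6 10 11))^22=((2 4)(6 10 11))^22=(6 10 11)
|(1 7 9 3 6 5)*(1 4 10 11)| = 9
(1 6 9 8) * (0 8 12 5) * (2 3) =(0 8 1 6 9 12 5)(2 3) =[8, 6, 3, 2, 4, 0, 9, 7, 1, 12, 10, 11, 5]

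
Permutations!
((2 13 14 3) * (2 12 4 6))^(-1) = (2 6 4 12 3 14 13)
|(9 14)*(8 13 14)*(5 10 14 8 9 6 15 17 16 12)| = 8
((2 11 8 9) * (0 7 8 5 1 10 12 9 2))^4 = ((0 7 8 2 11 5 1 10 12 9))^4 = (0 11 12 8 1)(2 10 7 5 9)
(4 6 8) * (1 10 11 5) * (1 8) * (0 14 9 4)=(0 14 9 4 6 1 10 11 5 8)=[14, 10, 2, 3, 6, 8, 1, 7, 0, 4, 11, 5, 12, 13, 9]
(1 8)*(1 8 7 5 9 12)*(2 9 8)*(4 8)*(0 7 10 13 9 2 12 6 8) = (0 7 5 4)(1 10 13 9 6 8 12) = [7, 10, 2, 3, 0, 4, 8, 5, 12, 6, 13, 11, 1, 9]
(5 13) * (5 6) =(5 13 6) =[0, 1, 2, 3, 4, 13, 5, 7, 8, 9, 10, 11, 12, 6]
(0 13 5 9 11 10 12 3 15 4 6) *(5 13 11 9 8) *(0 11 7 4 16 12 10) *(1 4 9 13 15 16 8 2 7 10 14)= (0 10 14 1 4 6 11)(2 7 9 13 15 8 5)(3 16 12)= [10, 4, 7, 16, 6, 2, 11, 9, 5, 13, 14, 0, 3, 15, 1, 8, 12]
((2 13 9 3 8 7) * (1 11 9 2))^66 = (13)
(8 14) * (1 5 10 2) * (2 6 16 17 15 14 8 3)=[0, 5, 1, 2, 4, 10, 16, 7, 8, 9, 6, 11, 12, 13, 3, 14, 17, 15]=(1 5 10 6 16 17 15 14 3 2)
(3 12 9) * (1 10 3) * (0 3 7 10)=(0 3 12 9 1)(7 10)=[3, 0, 2, 12, 4, 5, 6, 10, 8, 1, 7, 11, 9]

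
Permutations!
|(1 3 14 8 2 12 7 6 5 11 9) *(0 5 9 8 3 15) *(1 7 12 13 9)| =22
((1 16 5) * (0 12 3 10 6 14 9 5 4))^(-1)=(0 4 16 1 5 9 14 6 10 3 12)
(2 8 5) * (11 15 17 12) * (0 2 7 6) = (0 2 8 5 7 6)(11 15 17 12) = [2, 1, 8, 3, 4, 7, 0, 6, 5, 9, 10, 15, 11, 13, 14, 17, 16, 12]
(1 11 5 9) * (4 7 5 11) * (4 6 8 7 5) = (11)(1 6 8 7 4 5 9) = [0, 6, 2, 3, 5, 9, 8, 4, 7, 1, 10, 11]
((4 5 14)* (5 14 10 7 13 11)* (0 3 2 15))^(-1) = ((0 3 2 15)(4 14)(5 10 7 13 11))^(-1) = (0 15 2 3)(4 14)(5 11 13 7 10)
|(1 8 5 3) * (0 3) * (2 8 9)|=7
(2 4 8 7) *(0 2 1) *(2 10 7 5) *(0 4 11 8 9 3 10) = (1 4 9 3 10 7)(2 11 8 5) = [0, 4, 11, 10, 9, 2, 6, 1, 5, 3, 7, 8]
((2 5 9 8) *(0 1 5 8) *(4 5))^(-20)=((0 1 4 5 9)(2 8))^(-20)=(9)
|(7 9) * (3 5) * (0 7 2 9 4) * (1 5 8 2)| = 6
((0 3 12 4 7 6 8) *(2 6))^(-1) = ((0 3 12 4 7 2 6 8))^(-1) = (0 8 6 2 7 4 12 3)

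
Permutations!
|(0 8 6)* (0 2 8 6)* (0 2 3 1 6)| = |(1 6 3)(2 8)| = 6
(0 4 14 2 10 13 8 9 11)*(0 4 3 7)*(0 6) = (0 3 7 6)(2 10 13 8 9 11 4 14) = [3, 1, 10, 7, 14, 5, 0, 6, 9, 11, 13, 4, 12, 8, 2]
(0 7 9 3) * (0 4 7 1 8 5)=(0 1 8 5)(3 4 7 9)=[1, 8, 2, 4, 7, 0, 6, 9, 5, 3]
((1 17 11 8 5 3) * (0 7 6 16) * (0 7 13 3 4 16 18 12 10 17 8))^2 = (0 3 8 4 7 18 10 11 13 1 5 16 6 12 17)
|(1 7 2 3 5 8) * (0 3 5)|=10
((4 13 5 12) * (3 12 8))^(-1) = (3 8 5 13 4 12)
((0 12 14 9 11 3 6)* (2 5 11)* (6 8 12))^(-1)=(0 6)(2 9 14 12 8 3 11 5)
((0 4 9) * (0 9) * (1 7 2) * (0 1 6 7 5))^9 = ((9)(0 4 1 5)(2 6 7))^9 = (9)(0 4 1 5)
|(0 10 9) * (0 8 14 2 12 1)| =8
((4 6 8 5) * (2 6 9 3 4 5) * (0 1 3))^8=((0 1 3 4 9)(2 6 8))^8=(0 4 1 9 3)(2 8 6)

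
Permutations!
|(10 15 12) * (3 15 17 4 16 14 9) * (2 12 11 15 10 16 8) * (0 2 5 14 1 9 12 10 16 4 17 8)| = 8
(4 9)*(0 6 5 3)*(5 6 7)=(0 7 5 3)(4 9)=[7, 1, 2, 0, 9, 3, 6, 5, 8, 4]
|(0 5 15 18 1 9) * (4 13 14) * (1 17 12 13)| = 11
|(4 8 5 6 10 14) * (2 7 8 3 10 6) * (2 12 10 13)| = 10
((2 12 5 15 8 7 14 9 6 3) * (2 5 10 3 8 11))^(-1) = (2 11 15 5 3 10 12)(6 9 14 7 8)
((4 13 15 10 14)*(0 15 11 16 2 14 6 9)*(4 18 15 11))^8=(0 6 15 14 16)(2 11 9 10 18)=((0 11 16 2 14 18 15 10 6 9)(4 13))^8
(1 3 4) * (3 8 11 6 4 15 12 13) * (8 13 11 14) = (1 13 3 15 12 11 6 4)(8 14) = [0, 13, 2, 15, 1, 5, 4, 7, 14, 9, 10, 6, 11, 3, 8, 12]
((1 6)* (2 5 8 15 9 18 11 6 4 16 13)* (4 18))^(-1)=(1 6 11 18)(2 13 16 4 9 15 8 5)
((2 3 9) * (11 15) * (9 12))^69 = (2 3 12 9)(11 15)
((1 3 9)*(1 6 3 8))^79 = ((1 8)(3 9 6))^79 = (1 8)(3 9 6)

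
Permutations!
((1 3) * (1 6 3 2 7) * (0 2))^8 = (7)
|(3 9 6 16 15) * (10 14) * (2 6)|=6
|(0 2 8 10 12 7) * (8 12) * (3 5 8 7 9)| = 9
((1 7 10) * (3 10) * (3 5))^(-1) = (1 10 3 5 7)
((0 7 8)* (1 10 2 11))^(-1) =(0 8 7)(1 11 2 10)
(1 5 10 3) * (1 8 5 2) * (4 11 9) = [0, 2, 1, 8, 11, 10, 6, 7, 5, 4, 3, 9] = (1 2)(3 8 5 10)(4 11 9)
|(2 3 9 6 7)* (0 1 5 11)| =20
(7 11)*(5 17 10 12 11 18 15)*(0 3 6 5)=(0 3 6 5 17 10 12 11 7 18 15)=[3, 1, 2, 6, 4, 17, 5, 18, 8, 9, 12, 7, 11, 13, 14, 0, 16, 10, 15]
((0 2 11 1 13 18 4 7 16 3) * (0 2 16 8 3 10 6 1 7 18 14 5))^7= ((0 16 10 6 1 13 14 5)(2 11 7 8 3)(4 18))^7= (0 5 14 13 1 6 10 16)(2 7 3 11 8)(4 18)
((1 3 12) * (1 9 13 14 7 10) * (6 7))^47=(1 12 13 6 10 3 9 14 7)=((1 3 12 9 13 14 6 7 10))^47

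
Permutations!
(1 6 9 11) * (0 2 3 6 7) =[2, 7, 3, 6, 4, 5, 9, 0, 8, 11, 10, 1] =(0 2 3 6 9 11 1 7)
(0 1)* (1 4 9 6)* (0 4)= (1 4 9 6)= [0, 4, 2, 3, 9, 5, 1, 7, 8, 6]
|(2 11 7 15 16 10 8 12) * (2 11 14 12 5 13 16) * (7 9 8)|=12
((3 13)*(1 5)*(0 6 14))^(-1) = (0 14 6)(1 5)(3 13)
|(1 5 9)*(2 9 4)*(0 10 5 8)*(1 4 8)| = |(0 10 5 8)(2 9 4)| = 12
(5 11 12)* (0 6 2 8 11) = (0 6 2 8 11 12 5) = [6, 1, 8, 3, 4, 0, 2, 7, 11, 9, 10, 12, 5]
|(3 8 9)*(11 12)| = 6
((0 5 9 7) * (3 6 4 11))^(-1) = (0 7 9 5)(3 11 4 6)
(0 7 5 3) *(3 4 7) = [3, 1, 2, 0, 7, 4, 6, 5] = (0 3)(4 7 5)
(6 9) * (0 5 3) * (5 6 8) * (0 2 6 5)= (0 5 3 2 6 9 8)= [5, 1, 6, 2, 4, 3, 9, 7, 0, 8]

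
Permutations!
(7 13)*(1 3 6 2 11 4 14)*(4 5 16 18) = (1 3 6 2 11 5 16 18 4 14)(7 13) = [0, 3, 11, 6, 14, 16, 2, 13, 8, 9, 10, 5, 12, 7, 1, 15, 18, 17, 4]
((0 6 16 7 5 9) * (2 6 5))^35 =((0 5 9)(2 6 16 7))^35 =(0 9 5)(2 7 16 6)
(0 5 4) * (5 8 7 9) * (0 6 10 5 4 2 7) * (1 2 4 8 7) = (0 7 9 8)(1 2)(4 6 10 5) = [7, 2, 1, 3, 6, 4, 10, 9, 0, 8, 5]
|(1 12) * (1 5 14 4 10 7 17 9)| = 9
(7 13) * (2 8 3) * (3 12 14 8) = [0, 1, 3, 2, 4, 5, 6, 13, 12, 9, 10, 11, 14, 7, 8] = (2 3)(7 13)(8 12 14)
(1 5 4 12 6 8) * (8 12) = (1 5 4 8)(6 12) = [0, 5, 2, 3, 8, 4, 12, 7, 1, 9, 10, 11, 6]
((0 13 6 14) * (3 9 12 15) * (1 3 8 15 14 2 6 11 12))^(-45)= ((0 13 11 12 14)(1 3 9)(2 6)(8 15))^(-45)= (2 6)(8 15)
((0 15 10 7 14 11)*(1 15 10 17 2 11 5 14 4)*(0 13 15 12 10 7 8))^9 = (0 4 12 8 7 1 10)(2 17 15 13 11)(5 14)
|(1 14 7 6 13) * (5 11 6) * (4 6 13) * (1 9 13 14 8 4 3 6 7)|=|(1 8 4 7 5 11 14)(3 6)(9 13)|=14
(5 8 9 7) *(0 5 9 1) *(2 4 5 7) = [7, 0, 4, 3, 5, 8, 6, 9, 1, 2] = (0 7 9 2 4 5 8 1)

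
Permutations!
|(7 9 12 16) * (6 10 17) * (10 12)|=7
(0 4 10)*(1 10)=(0 4 1 10)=[4, 10, 2, 3, 1, 5, 6, 7, 8, 9, 0]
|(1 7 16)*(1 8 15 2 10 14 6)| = 9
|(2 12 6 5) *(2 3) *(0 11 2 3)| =6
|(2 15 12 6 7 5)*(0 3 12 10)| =|(0 3 12 6 7 5 2 15 10)| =9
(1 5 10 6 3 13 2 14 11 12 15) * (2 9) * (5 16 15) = (1 16 15)(2 14 11 12 5 10 6 3 13 9) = [0, 16, 14, 13, 4, 10, 3, 7, 8, 2, 6, 12, 5, 9, 11, 1, 15]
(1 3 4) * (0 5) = (0 5)(1 3 4) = [5, 3, 2, 4, 1, 0]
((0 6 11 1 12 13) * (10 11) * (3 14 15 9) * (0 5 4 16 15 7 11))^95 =((0 6 10)(1 12 13 5 4 16 15 9 3 14 7 11))^95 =(0 10 6)(1 11 7 14 3 9 15 16 4 5 13 12)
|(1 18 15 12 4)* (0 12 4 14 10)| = |(0 12 14 10)(1 18 15 4)| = 4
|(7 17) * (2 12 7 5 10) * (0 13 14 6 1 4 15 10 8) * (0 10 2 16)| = 15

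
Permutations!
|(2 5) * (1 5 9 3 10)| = |(1 5 2 9 3 10)| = 6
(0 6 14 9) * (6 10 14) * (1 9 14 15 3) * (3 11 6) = (0 10 15 11 6 3 1 9) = [10, 9, 2, 1, 4, 5, 3, 7, 8, 0, 15, 6, 12, 13, 14, 11]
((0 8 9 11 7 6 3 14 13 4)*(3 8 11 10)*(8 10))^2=(0 7 10 14 4 11 6 3 13)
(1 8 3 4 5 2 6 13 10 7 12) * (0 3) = (0 3 4 5 2 6 13 10 7 12 1 8) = [3, 8, 6, 4, 5, 2, 13, 12, 0, 9, 7, 11, 1, 10]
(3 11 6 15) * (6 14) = [0, 1, 2, 11, 4, 5, 15, 7, 8, 9, 10, 14, 12, 13, 6, 3] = (3 11 14 6 15)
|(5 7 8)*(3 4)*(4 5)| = 5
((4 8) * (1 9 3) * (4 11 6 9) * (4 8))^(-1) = (1 3 9 6 11 8)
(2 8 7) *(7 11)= (2 8 11 7)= [0, 1, 8, 3, 4, 5, 6, 2, 11, 9, 10, 7]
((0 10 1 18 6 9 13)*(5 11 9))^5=((0 10 1 18 6 5 11 9 13))^5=(0 5 10 11 1 9 18 13 6)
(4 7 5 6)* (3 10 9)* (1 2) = (1 2)(3 10 9)(4 7 5 6) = [0, 2, 1, 10, 7, 6, 4, 5, 8, 3, 9]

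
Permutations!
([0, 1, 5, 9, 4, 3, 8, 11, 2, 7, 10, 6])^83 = (2 9 6 5 7 8 3 11)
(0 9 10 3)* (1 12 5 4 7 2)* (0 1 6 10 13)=(0 9 13)(1 12 5 4 7 2 6 10 3)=[9, 12, 6, 1, 7, 4, 10, 2, 8, 13, 3, 11, 5, 0]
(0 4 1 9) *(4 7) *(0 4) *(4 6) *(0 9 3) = [7, 3, 2, 0, 1, 5, 4, 9, 8, 6] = (0 7 9 6 4 1 3)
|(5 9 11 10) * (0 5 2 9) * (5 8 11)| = 7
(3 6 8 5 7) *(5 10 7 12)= [0, 1, 2, 6, 4, 12, 8, 3, 10, 9, 7, 11, 5]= (3 6 8 10 7)(5 12)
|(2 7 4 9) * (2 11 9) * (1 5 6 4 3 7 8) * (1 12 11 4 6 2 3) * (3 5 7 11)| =|(1 7)(2 8 12 3 11 9 4 5)| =8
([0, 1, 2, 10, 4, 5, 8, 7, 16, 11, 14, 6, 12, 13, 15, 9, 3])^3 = (3 15 6)(8 10 9)(11 16 14)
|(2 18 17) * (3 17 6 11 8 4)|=8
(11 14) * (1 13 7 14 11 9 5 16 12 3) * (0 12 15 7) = (0 12 3 1 13)(5 16 15 7 14 9) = [12, 13, 2, 1, 4, 16, 6, 14, 8, 5, 10, 11, 3, 0, 9, 7, 15]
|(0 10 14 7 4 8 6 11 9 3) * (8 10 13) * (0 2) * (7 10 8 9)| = |(0 13 9 3 2)(4 8 6 11 7)(10 14)| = 10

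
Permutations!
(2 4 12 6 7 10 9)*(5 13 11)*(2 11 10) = (2 4 12 6 7)(5 13 10 9 11) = [0, 1, 4, 3, 12, 13, 7, 2, 8, 11, 9, 5, 6, 10]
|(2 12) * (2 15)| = 3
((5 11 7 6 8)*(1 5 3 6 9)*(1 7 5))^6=((3 6 8)(5 11)(7 9))^6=(11)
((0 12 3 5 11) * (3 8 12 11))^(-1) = ((0 11)(3 5)(8 12))^(-1) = (0 11)(3 5)(8 12)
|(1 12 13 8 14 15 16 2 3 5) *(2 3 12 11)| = 11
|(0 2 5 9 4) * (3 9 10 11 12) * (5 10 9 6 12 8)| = 24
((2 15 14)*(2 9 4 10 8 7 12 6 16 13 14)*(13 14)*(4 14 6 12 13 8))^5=((2 15)(4 10)(6 16)(7 13 8)(9 14))^5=(2 15)(4 10)(6 16)(7 8 13)(9 14)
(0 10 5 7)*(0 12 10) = (5 7 12 10) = [0, 1, 2, 3, 4, 7, 6, 12, 8, 9, 5, 11, 10]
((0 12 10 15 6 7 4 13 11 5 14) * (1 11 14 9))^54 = ((0 12 10 15 6 7 4 13 14)(1 11 5 9))^54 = (15)(1 5)(9 11)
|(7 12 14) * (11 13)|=6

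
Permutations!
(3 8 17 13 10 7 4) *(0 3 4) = (0 3 8 17 13 10 7) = [3, 1, 2, 8, 4, 5, 6, 0, 17, 9, 7, 11, 12, 10, 14, 15, 16, 13]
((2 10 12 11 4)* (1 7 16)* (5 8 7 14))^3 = (1 8)(2 11 10 4 12)(5 16)(7 14)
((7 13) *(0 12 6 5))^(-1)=(0 5 6 12)(7 13)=((0 12 6 5)(7 13))^(-1)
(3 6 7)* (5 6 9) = (3 9 5 6 7) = [0, 1, 2, 9, 4, 6, 7, 3, 8, 5]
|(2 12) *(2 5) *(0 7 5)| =5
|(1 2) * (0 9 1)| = 4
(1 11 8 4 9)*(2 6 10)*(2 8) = [0, 11, 6, 3, 9, 5, 10, 7, 4, 1, 8, 2] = (1 11 2 6 10 8 4 9)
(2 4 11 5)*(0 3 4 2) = (0 3 4 11 5) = [3, 1, 2, 4, 11, 0, 6, 7, 8, 9, 10, 5]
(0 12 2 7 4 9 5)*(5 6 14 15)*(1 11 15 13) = (0 12 2 7 4 9 6 14 13 1 11 15 5) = [12, 11, 7, 3, 9, 0, 14, 4, 8, 6, 10, 15, 2, 1, 13, 5]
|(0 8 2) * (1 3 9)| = 3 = |(0 8 2)(1 3 9)|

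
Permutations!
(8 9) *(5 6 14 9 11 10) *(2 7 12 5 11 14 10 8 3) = (2 7 12 5 6 10 11 8 14 9 3) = [0, 1, 7, 2, 4, 6, 10, 12, 14, 3, 11, 8, 5, 13, 9]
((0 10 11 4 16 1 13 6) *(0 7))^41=(0 1 10 13 11 6 4 7 16)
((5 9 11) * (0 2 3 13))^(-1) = (0 13 3 2)(5 11 9)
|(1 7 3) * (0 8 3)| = 5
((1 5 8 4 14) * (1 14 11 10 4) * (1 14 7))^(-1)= (1 7 14 8 5)(4 10 11)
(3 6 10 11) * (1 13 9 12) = [0, 13, 2, 6, 4, 5, 10, 7, 8, 12, 11, 3, 1, 9] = (1 13 9 12)(3 6 10 11)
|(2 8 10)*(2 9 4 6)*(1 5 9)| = |(1 5 9 4 6 2 8 10)| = 8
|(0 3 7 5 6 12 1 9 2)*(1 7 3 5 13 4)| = 10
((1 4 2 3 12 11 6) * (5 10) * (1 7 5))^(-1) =((1 4 2 3 12 11 6 7 5 10))^(-1) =(1 10 5 7 6 11 12 3 2 4)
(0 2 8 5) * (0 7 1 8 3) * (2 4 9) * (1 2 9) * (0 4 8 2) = (9)(0 8 5 7)(1 2 3 4) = [8, 2, 3, 4, 1, 7, 6, 0, 5, 9]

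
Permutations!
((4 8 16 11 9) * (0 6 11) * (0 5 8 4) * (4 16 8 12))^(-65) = ((0 6 11 9)(4 16 5 12))^(-65) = (0 9 11 6)(4 12 5 16)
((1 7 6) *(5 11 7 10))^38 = (1 5 7)(6 10 11)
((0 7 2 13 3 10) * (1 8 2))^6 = ((0 7 1 8 2 13 3 10))^6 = (0 3 2 1)(7 10 13 8)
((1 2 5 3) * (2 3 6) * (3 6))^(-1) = (1 3 5 2 6)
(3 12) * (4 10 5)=(3 12)(4 10 5)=[0, 1, 2, 12, 10, 4, 6, 7, 8, 9, 5, 11, 3]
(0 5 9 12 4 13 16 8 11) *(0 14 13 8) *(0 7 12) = (0 5 9)(4 8 11 14 13 16 7 12) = [5, 1, 2, 3, 8, 9, 6, 12, 11, 0, 10, 14, 4, 16, 13, 15, 7]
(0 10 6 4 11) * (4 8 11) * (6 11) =(0 10 11)(6 8) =[10, 1, 2, 3, 4, 5, 8, 7, 6, 9, 11, 0]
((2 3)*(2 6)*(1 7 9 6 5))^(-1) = (1 5 3 2 6 9 7)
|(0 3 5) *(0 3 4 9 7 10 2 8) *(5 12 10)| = |(0 4 9 7 5 3 12 10 2 8)| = 10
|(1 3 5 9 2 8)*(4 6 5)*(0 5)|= |(0 5 9 2 8 1 3 4 6)|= 9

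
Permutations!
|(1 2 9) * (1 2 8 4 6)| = |(1 8 4 6)(2 9)| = 4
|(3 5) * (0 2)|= 2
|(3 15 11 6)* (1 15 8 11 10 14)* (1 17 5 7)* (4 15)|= 8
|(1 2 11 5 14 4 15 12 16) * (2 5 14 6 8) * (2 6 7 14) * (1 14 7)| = 10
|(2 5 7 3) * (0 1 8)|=|(0 1 8)(2 5 7 3)|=12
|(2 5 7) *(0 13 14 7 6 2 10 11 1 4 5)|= 11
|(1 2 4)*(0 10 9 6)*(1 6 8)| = 8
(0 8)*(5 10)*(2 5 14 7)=(0 8)(2 5 10 14 7)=[8, 1, 5, 3, 4, 10, 6, 2, 0, 9, 14, 11, 12, 13, 7]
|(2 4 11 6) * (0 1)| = 4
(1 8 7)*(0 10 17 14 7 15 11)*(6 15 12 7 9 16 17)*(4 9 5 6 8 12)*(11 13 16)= (0 10 8 4 9 11)(1 12 7)(5 6 15 13 16 17 14)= [10, 12, 2, 3, 9, 6, 15, 1, 4, 11, 8, 0, 7, 16, 5, 13, 17, 14]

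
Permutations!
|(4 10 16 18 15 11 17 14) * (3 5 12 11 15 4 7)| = |(3 5 12 11 17 14 7)(4 10 16 18)| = 28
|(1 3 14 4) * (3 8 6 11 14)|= 6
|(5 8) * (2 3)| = |(2 3)(5 8)| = 2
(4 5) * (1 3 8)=(1 3 8)(4 5)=[0, 3, 2, 8, 5, 4, 6, 7, 1]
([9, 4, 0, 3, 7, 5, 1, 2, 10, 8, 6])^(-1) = [2, 6, 7, 3, 1, 5, 10, 4, 9, 0, 8]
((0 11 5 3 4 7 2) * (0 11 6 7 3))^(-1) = (0 5 11 2 7 6)(3 4)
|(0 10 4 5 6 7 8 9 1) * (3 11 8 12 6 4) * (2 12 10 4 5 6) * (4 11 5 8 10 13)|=8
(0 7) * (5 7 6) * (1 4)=(0 6 5 7)(1 4)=[6, 4, 2, 3, 1, 7, 5, 0]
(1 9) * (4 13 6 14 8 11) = (1 9)(4 13 6 14 8 11) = [0, 9, 2, 3, 13, 5, 14, 7, 11, 1, 10, 4, 12, 6, 8]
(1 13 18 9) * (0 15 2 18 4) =[15, 13, 18, 3, 0, 5, 6, 7, 8, 1, 10, 11, 12, 4, 14, 2, 16, 17, 9] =(0 15 2 18 9 1 13 4)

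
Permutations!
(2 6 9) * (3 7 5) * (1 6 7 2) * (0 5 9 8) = (0 5 3 2 7 9 1 6 8) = [5, 6, 7, 2, 4, 3, 8, 9, 0, 1]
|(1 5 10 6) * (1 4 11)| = |(1 5 10 6 4 11)| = 6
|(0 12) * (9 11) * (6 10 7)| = 6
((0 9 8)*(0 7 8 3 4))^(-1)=(0 4 3 9)(7 8)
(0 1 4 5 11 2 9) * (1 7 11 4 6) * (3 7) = [3, 6, 9, 7, 5, 4, 1, 11, 8, 0, 10, 2] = (0 3 7 11 2 9)(1 6)(4 5)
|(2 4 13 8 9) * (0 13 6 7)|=8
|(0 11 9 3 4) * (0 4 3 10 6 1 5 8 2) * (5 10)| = 6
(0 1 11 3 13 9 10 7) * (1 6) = (0 6 1 11 3 13 9 10 7) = [6, 11, 2, 13, 4, 5, 1, 0, 8, 10, 7, 3, 12, 9]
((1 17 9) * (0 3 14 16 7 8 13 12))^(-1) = ((0 3 14 16 7 8 13 12)(1 17 9))^(-1) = (0 12 13 8 7 16 14 3)(1 9 17)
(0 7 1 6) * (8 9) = (0 7 1 6)(8 9) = [7, 6, 2, 3, 4, 5, 0, 1, 9, 8]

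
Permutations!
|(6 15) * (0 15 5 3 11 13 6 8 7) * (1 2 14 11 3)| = |(0 15 8 7)(1 2 14 11 13 6 5)| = 28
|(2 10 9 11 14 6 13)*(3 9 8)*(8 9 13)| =9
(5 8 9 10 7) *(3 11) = (3 11)(5 8 9 10 7) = [0, 1, 2, 11, 4, 8, 6, 5, 9, 10, 7, 3]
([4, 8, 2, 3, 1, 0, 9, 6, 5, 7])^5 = [0, 1, 2, 3, 4, 5, 7, 9, 8, 6]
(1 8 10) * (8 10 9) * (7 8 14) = (1 10)(7 8 9 14) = [0, 10, 2, 3, 4, 5, 6, 8, 9, 14, 1, 11, 12, 13, 7]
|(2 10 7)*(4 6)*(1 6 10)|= 6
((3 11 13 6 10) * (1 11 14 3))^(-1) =(1 10 6 13 11)(3 14)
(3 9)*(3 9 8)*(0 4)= (9)(0 4)(3 8)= [4, 1, 2, 8, 0, 5, 6, 7, 3, 9]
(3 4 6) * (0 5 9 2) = [5, 1, 0, 4, 6, 9, 3, 7, 8, 2] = (0 5 9 2)(3 4 6)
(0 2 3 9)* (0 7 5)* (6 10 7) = [2, 1, 3, 9, 4, 0, 10, 5, 8, 6, 7] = (0 2 3 9 6 10 7 5)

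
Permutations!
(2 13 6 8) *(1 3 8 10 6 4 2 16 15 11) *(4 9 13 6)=(1 3 8 16 15 11)(2 6 10 4)(9 13)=[0, 3, 6, 8, 2, 5, 10, 7, 16, 13, 4, 1, 12, 9, 14, 11, 15]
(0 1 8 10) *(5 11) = [1, 8, 2, 3, 4, 11, 6, 7, 10, 9, 0, 5] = (0 1 8 10)(5 11)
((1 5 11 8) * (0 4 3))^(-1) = (0 3 4)(1 8 11 5)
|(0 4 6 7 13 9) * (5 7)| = 7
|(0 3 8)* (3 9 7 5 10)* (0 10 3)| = |(0 9 7 5 3 8 10)| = 7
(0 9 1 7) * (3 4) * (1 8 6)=(0 9 8 6 1 7)(3 4)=[9, 7, 2, 4, 3, 5, 1, 0, 6, 8]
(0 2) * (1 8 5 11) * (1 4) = [2, 8, 0, 3, 1, 11, 6, 7, 5, 9, 10, 4] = (0 2)(1 8 5 11 4)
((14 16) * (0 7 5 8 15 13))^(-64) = (16)(0 5 15)(7 8 13)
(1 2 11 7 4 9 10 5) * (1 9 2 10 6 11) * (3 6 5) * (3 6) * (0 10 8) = (0 10 6 11 7 4 2 1 8)(5 9) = [10, 8, 1, 3, 2, 9, 11, 4, 0, 5, 6, 7]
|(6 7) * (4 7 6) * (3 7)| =3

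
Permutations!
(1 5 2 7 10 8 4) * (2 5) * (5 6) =[0, 2, 7, 3, 1, 6, 5, 10, 4, 9, 8] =(1 2 7 10 8 4)(5 6)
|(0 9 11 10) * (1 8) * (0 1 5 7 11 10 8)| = |(0 9 10 1)(5 7 11 8)| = 4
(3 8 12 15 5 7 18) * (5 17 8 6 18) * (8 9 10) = [0, 1, 2, 6, 4, 7, 18, 5, 12, 10, 8, 11, 15, 13, 14, 17, 16, 9, 3] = (3 6 18)(5 7)(8 12 15 17 9 10)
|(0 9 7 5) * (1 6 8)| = 12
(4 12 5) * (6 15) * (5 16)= [0, 1, 2, 3, 12, 4, 15, 7, 8, 9, 10, 11, 16, 13, 14, 6, 5]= (4 12 16 5)(6 15)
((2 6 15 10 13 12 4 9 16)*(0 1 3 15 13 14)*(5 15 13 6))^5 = ((0 1 3 13 12 4 9 16 2 5 15 10 14))^5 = (0 4 15 3 16 14 12 5 1 9 10 13 2)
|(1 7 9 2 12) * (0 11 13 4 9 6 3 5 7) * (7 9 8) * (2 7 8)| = |(0 11 13 4 2 12 1)(3 5 9 7 6)| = 35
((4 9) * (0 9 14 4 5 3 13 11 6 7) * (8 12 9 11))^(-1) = ((0 11 6 7)(3 13 8 12 9 5)(4 14))^(-1) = (0 7 6 11)(3 5 9 12 8 13)(4 14)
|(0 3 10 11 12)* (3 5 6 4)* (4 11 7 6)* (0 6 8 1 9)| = 9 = |(0 5 4 3 10 7 8 1 9)(6 11 12)|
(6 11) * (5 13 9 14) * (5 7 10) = (5 13 9 14 7 10)(6 11) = [0, 1, 2, 3, 4, 13, 11, 10, 8, 14, 5, 6, 12, 9, 7]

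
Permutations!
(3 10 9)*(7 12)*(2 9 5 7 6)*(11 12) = [0, 1, 9, 10, 4, 7, 2, 11, 8, 3, 5, 12, 6] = (2 9 3 10 5 7 11 12 6)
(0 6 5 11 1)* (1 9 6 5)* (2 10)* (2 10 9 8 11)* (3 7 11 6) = (0 5 2 9 3 7 11 8 6 1) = [5, 0, 9, 7, 4, 2, 1, 11, 6, 3, 10, 8]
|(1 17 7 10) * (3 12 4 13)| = 4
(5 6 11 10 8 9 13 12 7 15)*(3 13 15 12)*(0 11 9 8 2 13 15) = (0 11 10 2 13 3 15 5 6 9)(7 12) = [11, 1, 13, 15, 4, 6, 9, 12, 8, 0, 2, 10, 7, 3, 14, 5]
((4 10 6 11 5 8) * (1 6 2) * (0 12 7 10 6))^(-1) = (0 1 2 10 7 12)(4 8 5 11 6) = ((0 12 7 10 2 1)(4 6 11 5 8))^(-1)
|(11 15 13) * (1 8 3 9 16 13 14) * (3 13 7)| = |(1 8 13 11 15 14)(3 9 16 7)| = 12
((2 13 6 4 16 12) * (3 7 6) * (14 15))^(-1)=((2 13 3 7 6 4 16 12)(14 15))^(-1)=(2 12 16 4 6 7 3 13)(14 15)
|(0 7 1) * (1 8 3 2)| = |(0 7 8 3 2 1)| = 6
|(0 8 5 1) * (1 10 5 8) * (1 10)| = 4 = |(0 10 5 1)|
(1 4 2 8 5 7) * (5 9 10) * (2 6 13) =(1 4 6 13 2 8 9 10 5 7) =[0, 4, 8, 3, 6, 7, 13, 1, 9, 10, 5, 11, 12, 2]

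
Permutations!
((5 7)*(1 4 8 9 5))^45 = (1 9)(4 5)(7 8)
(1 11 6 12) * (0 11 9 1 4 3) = [11, 9, 2, 0, 3, 5, 12, 7, 8, 1, 10, 6, 4] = (0 11 6 12 4 3)(1 9)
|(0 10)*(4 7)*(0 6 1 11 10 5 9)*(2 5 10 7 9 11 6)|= 8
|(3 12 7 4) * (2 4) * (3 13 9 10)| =|(2 4 13 9 10 3 12 7)| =8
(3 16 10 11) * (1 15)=[0, 15, 2, 16, 4, 5, 6, 7, 8, 9, 11, 3, 12, 13, 14, 1, 10]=(1 15)(3 16 10 11)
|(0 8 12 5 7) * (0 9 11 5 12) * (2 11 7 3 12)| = |(0 8)(2 11 5 3 12)(7 9)| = 10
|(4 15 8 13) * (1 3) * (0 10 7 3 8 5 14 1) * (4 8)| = 20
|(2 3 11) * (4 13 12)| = |(2 3 11)(4 13 12)| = 3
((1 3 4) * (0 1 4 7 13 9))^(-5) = ((0 1 3 7 13 9))^(-5) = (0 1 3 7 13 9)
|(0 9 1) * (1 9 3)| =3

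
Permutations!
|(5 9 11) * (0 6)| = |(0 6)(5 9 11)| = 6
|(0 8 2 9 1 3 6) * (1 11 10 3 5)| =8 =|(0 8 2 9 11 10 3 6)(1 5)|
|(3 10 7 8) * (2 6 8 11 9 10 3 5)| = |(2 6 8 5)(7 11 9 10)| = 4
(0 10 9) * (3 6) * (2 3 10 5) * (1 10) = (0 5 2 3 6 1 10 9) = [5, 10, 3, 6, 4, 2, 1, 7, 8, 0, 9]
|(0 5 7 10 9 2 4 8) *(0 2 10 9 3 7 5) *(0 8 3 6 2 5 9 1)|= 11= |(0 8 5 9 10 6 2 4 3 7 1)|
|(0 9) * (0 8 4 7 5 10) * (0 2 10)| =|(0 9 8 4 7 5)(2 10)| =6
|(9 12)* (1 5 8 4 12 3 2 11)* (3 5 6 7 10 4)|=12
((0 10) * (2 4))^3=((0 10)(2 4))^3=(0 10)(2 4)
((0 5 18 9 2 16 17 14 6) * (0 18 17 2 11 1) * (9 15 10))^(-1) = ((0 5 17 14 6 18 15 10 9 11 1)(2 16))^(-1) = (0 1 11 9 10 15 18 6 14 17 5)(2 16)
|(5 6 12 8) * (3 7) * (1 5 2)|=|(1 5 6 12 8 2)(3 7)|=6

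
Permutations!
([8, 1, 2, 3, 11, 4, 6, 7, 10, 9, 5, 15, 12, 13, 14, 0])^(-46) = [5, 1, 2, 3, 0, 15, 6, 7, 4, 9, 11, 8, 12, 13, 14, 10]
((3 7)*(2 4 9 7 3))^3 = ((2 4 9 7))^3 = (2 7 9 4)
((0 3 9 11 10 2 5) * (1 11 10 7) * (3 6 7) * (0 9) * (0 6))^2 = (1 3 7 11 6)(2 9)(5 10) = ((1 11 3 6 7)(2 5 9 10))^2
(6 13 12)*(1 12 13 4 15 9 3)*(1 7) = (1 12 6 4 15 9 3 7) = [0, 12, 2, 7, 15, 5, 4, 1, 8, 3, 10, 11, 6, 13, 14, 9]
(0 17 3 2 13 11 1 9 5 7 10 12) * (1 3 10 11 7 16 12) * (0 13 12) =(0 17 10 1 9 5 16)(2 12 13 7 11 3) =[17, 9, 12, 2, 4, 16, 6, 11, 8, 5, 1, 3, 13, 7, 14, 15, 0, 10]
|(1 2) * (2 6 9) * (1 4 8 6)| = |(2 4 8 6 9)| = 5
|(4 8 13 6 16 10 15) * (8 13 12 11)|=6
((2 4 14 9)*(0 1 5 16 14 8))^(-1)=((0 1 5 16 14 9 2 4 8))^(-1)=(0 8 4 2 9 14 16 5 1)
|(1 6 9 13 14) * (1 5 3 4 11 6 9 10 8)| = 11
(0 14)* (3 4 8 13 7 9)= (0 14)(3 4 8 13 7 9)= [14, 1, 2, 4, 8, 5, 6, 9, 13, 3, 10, 11, 12, 7, 0]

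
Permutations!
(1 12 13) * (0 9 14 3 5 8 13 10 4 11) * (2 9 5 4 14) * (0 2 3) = (0 5 8 13 1 12 10 14)(2 9 3 4 11) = [5, 12, 9, 4, 11, 8, 6, 7, 13, 3, 14, 2, 10, 1, 0]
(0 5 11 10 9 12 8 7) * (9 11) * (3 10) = (0 5 9 12 8 7)(3 10 11) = [5, 1, 2, 10, 4, 9, 6, 0, 7, 12, 11, 3, 8]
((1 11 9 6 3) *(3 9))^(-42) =(11)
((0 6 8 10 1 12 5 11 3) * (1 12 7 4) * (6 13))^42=(0 5 8)(3 12 6)(10 13 11)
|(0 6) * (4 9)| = |(0 6)(4 9)| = 2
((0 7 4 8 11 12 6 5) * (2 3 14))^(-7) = ((0 7 4 8 11 12 6 5)(2 3 14))^(-7) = (0 7 4 8 11 12 6 5)(2 14 3)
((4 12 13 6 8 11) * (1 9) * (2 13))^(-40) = (2 6 11 12 13 8 4)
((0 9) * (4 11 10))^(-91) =((0 9)(4 11 10))^(-91) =(0 9)(4 10 11)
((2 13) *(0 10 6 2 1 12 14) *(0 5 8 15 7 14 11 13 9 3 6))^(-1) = ((0 10)(1 12 11 13)(2 9 3 6)(5 8 15 7 14))^(-1) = (0 10)(1 13 11 12)(2 6 3 9)(5 14 7 15 8)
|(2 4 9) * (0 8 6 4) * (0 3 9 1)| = |(0 8 6 4 1)(2 3 9)| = 15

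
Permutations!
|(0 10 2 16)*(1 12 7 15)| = 4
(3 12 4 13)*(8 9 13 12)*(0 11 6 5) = (0 11 6 5)(3 8 9 13)(4 12) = [11, 1, 2, 8, 12, 0, 5, 7, 9, 13, 10, 6, 4, 3]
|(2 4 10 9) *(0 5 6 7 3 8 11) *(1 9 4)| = |(0 5 6 7 3 8 11)(1 9 2)(4 10)| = 42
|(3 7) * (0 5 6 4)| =|(0 5 6 4)(3 7)| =4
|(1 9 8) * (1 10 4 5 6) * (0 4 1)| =|(0 4 5 6)(1 9 8 10)| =4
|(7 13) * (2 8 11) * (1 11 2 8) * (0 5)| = |(0 5)(1 11 8 2)(7 13)| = 4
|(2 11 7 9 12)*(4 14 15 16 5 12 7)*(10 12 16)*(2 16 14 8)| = 12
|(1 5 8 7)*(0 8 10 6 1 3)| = 4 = |(0 8 7 3)(1 5 10 6)|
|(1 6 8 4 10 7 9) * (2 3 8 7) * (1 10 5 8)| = |(1 6 7 9 10 2 3)(4 5 8)| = 21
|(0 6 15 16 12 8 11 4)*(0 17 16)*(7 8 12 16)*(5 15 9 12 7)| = 11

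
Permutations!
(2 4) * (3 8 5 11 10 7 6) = (2 4)(3 8 5 11 10 7 6) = [0, 1, 4, 8, 2, 11, 3, 6, 5, 9, 7, 10]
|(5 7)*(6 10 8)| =|(5 7)(6 10 8)| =6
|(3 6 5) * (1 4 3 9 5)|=4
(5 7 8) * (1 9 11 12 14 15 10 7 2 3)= (1 9 11 12 14 15 10 7 8 5 2 3)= [0, 9, 3, 1, 4, 2, 6, 8, 5, 11, 7, 12, 14, 13, 15, 10]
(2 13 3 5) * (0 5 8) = [5, 1, 13, 8, 4, 2, 6, 7, 0, 9, 10, 11, 12, 3] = (0 5 2 13 3 8)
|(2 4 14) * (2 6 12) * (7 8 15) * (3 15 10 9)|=30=|(2 4 14 6 12)(3 15 7 8 10 9)|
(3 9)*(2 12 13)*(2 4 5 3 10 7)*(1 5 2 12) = [0, 5, 1, 9, 2, 3, 6, 12, 8, 10, 7, 11, 13, 4] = (1 5 3 9 10 7 12 13 4 2)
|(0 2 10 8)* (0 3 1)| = |(0 2 10 8 3 1)| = 6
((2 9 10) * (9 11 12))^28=((2 11 12 9 10))^28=(2 9 11 10 12)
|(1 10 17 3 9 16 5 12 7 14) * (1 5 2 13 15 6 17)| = |(1 10)(2 13 15 6 17 3 9 16)(5 12 7 14)| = 8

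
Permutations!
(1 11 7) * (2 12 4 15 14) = (1 11 7)(2 12 4 15 14) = [0, 11, 12, 3, 15, 5, 6, 1, 8, 9, 10, 7, 4, 13, 2, 14]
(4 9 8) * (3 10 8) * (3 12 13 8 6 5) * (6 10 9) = (3 9 12 13 8 4 6 5) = [0, 1, 2, 9, 6, 3, 5, 7, 4, 12, 10, 11, 13, 8]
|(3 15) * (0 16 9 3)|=5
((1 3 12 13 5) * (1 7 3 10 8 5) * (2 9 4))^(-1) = (1 13 12 3 7 5 8 10)(2 4 9)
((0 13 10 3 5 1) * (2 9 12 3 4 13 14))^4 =((0 14 2 9 12 3 5 1)(4 13 10))^4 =(0 12)(1 9)(2 5)(3 14)(4 13 10)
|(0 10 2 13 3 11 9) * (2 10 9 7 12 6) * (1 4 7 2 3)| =18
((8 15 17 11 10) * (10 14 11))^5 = ((8 15 17 10)(11 14))^5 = (8 15 17 10)(11 14)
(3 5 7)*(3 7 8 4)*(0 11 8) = [11, 1, 2, 5, 3, 0, 6, 7, 4, 9, 10, 8] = (0 11 8 4 3 5)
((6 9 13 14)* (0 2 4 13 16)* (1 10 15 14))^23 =((0 2 4 13 1 10 15 14 6 9 16))^23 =(0 2 4 13 1 10 15 14 6 9 16)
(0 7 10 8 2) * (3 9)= (0 7 10 8 2)(3 9)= [7, 1, 0, 9, 4, 5, 6, 10, 2, 3, 8]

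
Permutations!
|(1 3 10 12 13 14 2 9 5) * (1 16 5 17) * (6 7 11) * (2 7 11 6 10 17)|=42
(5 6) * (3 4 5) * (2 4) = (2 4 5 6 3) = [0, 1, 4, 2, 5, 6, 3]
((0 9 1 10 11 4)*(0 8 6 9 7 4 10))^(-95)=((0 7 4 8 6 9 1)(10 11))^(-95)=(0 8 1 4 9 7 6)(10 11)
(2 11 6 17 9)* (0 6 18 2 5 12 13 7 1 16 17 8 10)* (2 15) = (0 6 8 10)(1 16 17 9 5 12 13 7)(2 11 18 15) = [6, 16, 11, 3, 4, 12, 8, 1, 10, 5, 0, 18, 13, 7, 14, 2, 17, 9, 15]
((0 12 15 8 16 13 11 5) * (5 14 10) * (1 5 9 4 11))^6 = ((0 12 15 8 16 13 1 5)(4 11 14 10 9))^6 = (0 1 16 15)(4 11 14 10 9)(5 13 8 12)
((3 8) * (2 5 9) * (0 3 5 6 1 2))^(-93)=((0 3 8 5 9)(1 2 6))^(-93)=(0 8 9 3 5)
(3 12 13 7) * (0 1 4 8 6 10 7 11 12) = (0 1 4 8 6 10 7 3)(11 12 13) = [1, 4, 2, 0, 8, 5, 10, 3, 6, 9, 7, 12, 13, 11]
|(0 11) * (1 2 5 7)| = |(0 11)(1 2 5 7)| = 4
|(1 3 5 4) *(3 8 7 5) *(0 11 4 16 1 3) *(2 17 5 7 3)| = 10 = |(0 11 4 2 17 5 16 1 8 3)|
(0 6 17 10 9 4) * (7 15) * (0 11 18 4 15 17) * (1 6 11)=(0 11 18 4 1 6)(7 17 10 9 15)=[11, 6, 2, 3, 1, 5, 0, 17, 8, 15, 9, 18, 12, 13, 14, 7, 16, 10, 4]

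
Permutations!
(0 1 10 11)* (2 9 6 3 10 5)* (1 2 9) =(0 2 1 5 9 6 3 10 11) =[2, 5, 1, 10, 4, 9, 3, 7, 8, 6, 11, 0]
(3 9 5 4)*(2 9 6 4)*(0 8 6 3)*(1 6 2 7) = (0 8 2 9 5 7 1 6 4) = [8, 6, 9, 3, 0, 7, 4, 1, 2, 5]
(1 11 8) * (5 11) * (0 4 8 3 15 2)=[4, 5, 0, 15, 8, 11, 6, 7, 1, 9, 10, 3, 12, 13, 14, 2]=(0 4 8 1 5 11 3 15 2)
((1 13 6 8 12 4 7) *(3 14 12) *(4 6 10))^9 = (1 7 4 10 13)(3 8 6 12 14)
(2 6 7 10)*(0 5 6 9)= [5, 1, 9, 3, 4, 6, 7, 10, 8, 0, 2]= (0 5 6 7 10 2 9)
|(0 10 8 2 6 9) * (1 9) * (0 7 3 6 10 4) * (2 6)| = |(0 4)(1 9 7 3 2 10 8 6)| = 8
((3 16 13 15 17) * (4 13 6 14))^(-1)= (3 17 15 13 4 14 6 16)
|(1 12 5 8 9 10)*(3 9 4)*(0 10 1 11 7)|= |(0 10 11 7)(1 12 5 8 4 3 9)|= 28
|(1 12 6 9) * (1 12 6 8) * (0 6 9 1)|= |(0 6 1 9 12 8)|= 6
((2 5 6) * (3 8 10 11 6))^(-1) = ((2 5 3 8 10 11 6))^(-1) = (2 6 11 10 8 3 5)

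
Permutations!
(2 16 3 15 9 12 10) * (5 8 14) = [0, 1, 16, 15, 4, 8, 6, 7, 14, 12, 2, 11, 10, 13, 5, 9, 3] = (2 16 3 15 9 12 10)(5 8 14)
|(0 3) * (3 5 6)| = 4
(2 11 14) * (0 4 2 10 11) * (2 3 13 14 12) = [4, 1, 0, 13, 3, 5, 6, 7, 8, 9, 11, 12, 2, 14, 10] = (0 4 3 13 14 10 11 12 2)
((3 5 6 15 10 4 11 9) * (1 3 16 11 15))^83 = ((1 3 5 6)(4 15 10)(9 16 11))^83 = (1 6 5 3)(4 10 15)(9 11 16)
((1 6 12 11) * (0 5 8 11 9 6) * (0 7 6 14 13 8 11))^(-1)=(0 8 13 14 9 12 6 7 1 11 5)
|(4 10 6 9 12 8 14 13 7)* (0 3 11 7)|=12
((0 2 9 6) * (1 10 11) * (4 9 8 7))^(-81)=((0 2 8 7 4 9 6)(1 10 11))^(-81)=(11)(0 7 6 8 9 2 4)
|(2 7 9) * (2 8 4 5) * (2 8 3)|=|(2 7 9 3)(4 5 8)|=12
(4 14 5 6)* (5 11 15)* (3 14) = (3 14 11 15 5 6 4) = [0, 1, 2, 14, 3, 6, 4, 7, 8, 9, 10, 15, 12, 13, 11, 5]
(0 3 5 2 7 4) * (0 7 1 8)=(0 3 5 2 1 8)(4 7)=[3, 8, 1, 5, 7, 2, 6, 4, 0]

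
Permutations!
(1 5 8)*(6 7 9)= (1 5 8)(6 7 9)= [0, 5, 2, 3, 4, 8, 7, 9, 1, 6]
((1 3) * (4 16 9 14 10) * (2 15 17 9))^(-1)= ((1 3)(2 15 17 9 14 10 4 16))^(-1)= (1 3)(2 16 4 10 14 9 17 15)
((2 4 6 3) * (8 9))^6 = ((2 4 6 3)(8 9))^6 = (9)(2 6)(3 4)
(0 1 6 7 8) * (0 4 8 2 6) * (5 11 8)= [1, 0, 6, 3, 5, 11, 7, 2, 4, 9, 10, 8]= (0 1)(2 6 7)(4 5 11 8)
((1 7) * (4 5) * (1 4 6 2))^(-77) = (1 7 4 5 6 2)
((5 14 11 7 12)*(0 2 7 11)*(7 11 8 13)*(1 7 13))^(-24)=(0 8 12)(1 5 2)(7 14 11)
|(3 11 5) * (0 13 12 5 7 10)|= 8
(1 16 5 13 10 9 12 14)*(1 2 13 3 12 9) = (1 16 5 3 12 14 2 13 10) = [0, 16, 13, 12, 4, 3, 6, 7, 8, 9, 1, 11, 14, 10, 2, 15, 5]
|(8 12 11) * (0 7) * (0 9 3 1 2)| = 6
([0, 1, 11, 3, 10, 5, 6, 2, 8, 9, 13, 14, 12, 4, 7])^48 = [0, 1, 2, 3, 4, 5, 6, 7, 8, 9, 10, 11, 12, 13, 14]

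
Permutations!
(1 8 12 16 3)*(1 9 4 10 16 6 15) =[0, 8, 2, 9, 10, 5, 15, 7, 12, 4, 16, 11, 6, 13, 14, 1, 3] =(1 8 12 6 15)(3 9 4 10 16)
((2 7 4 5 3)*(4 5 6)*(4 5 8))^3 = ((2 7 8 4 6 5 3))^3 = (2 4 3 8 5 7 6)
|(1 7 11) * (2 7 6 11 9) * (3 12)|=6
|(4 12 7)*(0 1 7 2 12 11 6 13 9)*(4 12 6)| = |(0 1 7 12 2 6 13 9)(4 11)| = 8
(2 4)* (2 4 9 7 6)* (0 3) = (0 3)(2 9 7 6) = [3, 1, 9, 0, 4, 5, 2, 6, 8, 7]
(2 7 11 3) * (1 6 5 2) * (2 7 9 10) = (1 6 5 7 11 3)(2 9 10) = [0, 6, 9, 1, 4, 7, 5, 11, 8, 10, 2, 3]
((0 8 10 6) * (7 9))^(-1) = ((0 8 10 6)(7 9))^(-1) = (0 6 10 8)(7 9)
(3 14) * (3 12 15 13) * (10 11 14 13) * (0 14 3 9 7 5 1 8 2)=(0 14 12 15 10 11 3 13 9 7 5 1 8 2)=[14, 8, 0, 13, 4, 1, 6, 5, 2, 7, 11, 3, 15, 9, 12, 10]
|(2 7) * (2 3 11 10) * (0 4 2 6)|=8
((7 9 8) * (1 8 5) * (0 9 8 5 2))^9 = (9)(1 5)(7 8)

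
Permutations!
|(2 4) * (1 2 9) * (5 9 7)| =6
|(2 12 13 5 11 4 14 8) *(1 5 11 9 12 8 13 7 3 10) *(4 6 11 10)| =10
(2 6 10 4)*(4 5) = (2 6 10 5 4) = [0, 1, 6, 3, 2, 4, 10, 7, 8, 9, 5]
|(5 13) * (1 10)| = 2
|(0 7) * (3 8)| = 2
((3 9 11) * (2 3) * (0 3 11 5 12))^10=(12)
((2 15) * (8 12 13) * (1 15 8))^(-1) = (1 13 12 8 2 15)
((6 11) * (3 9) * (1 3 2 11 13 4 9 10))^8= ((1 3 10)(2 11 6 13 4 9))^8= (1 10 3)(2 6 4)(9 11 13)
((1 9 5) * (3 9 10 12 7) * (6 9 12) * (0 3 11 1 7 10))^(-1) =(0 1 11 7 5 9 6 10 12 3)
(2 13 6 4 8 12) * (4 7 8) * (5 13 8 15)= (2 8 12)(5 13 6 7 15)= [0, 1, 8, 3, 4, 13, 7, 15, 12, 9, 10, 11, 2, 6, 14, 5]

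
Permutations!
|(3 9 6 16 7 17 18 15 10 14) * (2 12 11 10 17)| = |(2 12 11 10 14 3 9 6 16 7)(15 17 18)| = 30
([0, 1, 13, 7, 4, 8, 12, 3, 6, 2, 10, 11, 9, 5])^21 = [0, 1, 2, 7, 4, 5, 6, 3, 8, 9, 10, 11, 12, 13]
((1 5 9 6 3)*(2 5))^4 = (1 6 5)(2 3 9)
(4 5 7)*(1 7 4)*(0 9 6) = (0 9 6)(1 7)(4 5) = [9, 7, 2, 3, 5, 4, 0, 1, 8, 6]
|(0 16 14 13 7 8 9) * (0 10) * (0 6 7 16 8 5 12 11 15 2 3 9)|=|(0 8)(2 3 9 10 6 7 5 12 11 15)(13 16 14)|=30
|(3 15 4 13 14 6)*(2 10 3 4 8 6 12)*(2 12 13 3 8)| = |(2 10 8 6 4 3 15)(13 14)| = 14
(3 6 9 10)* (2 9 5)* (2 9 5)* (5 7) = [0, 1, 7, 6, 4, 9, 2, 5, 8, 10, 3] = (2 7 5 9 10 3 6)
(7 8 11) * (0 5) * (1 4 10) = (0 5)(1 4 10)(7 8 11) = [5, 4, 2, 3, 10, 0, 6, 8, 11, 9, 1, 7]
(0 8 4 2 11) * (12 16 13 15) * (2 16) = (0 8 4 16 13 15 12 2 11) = [8, 1, 11, 3, 16, 5, 6, 7, 4, 9, 10, 0, 2, 15, 14, 12, 13]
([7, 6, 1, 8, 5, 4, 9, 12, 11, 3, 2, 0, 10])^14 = [10, 3, 9, 0, 4, 5, 8, 2, 7, 11, 6, 12, 1]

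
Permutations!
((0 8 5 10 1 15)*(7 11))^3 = (0 10)(1 8)(5 15)(7 11)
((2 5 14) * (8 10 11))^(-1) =((2 5 14)(8 10 11))^(-1) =(2 14 5)(8 11 10)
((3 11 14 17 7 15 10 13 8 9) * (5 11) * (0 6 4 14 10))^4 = ((0 6 4 14 17 7 15)(3 5 11 10 13 8 9))^4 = (0 17 6 7 4 15 14)(3 13 5 8 11 9 10)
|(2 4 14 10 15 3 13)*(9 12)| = 14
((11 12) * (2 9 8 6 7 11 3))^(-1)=((2 9 8 6 7 11 12 3))^(-1)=(2 3 12 11 7 6 8 9)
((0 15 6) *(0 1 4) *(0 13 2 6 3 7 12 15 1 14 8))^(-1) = ((0 1 4 13 2 6 14 8)(3 7 12 15))^(-1) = (0 8 14 6 2 13 4 1)(3 15 12 7)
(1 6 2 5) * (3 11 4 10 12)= (1 6 2 5)(3 11 4 10 12)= [0, 6, 5, 11, 10, 1, 2, 7, 8, 9, 12, 4, 3]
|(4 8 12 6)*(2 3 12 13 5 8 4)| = |(2 3 12 6)(5 8 13)| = 12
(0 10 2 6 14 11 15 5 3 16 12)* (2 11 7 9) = (0 10 11 15 5 3 16 12)(2 6 14 7 9) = [10, 1, 6, 16, 4, 3, 14, 9, 8, 2, 11, 15, 0, 13, 7, 5, 12]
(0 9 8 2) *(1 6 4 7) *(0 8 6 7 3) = [9, 7, 8, 0, 3, 5, 4, 1, 2, 6] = (0 9 6 4 3)(1 7)(2 8)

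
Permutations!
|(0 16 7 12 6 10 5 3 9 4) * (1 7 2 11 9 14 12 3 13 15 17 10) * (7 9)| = |(0 16 2 11 7 3 14 12 6 1 9 4)(5 13 15 17 10)| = 60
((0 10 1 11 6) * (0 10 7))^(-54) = (1 6)(10 11)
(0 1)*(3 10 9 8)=(0 1)(3 10 9 8)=[1, 0, 2, 10, 4, 5, 6, 7, 3, 8, 9]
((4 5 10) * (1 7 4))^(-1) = (1 10 5 4 7)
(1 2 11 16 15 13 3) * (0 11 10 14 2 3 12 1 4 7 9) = (0 11 16 15 13 12 1 3 4 7 9)(2 10 14) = [11, 3, 10, 4, 7, 5, 6, 9, 8, 0, 14, 16, 1, 12, 2, 13, 15]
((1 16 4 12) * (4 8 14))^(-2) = ((1 16 8 14 4 12))^(-2) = (1 4 8)(12 14 16)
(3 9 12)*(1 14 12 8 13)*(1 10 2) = (1 14 12 3 9 8 13 10 2) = [0, 14, 1, 9, 4, 5, 6, 7, 13, 8, 2, 11, 3, 10, 12]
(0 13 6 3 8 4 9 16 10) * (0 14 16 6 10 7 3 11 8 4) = (0 13 10 14 16 7 3 4 9 6 11 8) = [13, 1, 2, 4, 9, 5, 11, 3, 0, 6, 14, 8, 12, 10, 16, 15, 7]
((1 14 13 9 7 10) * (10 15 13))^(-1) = (1 10 14)(7 9 13 15) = ((1 14 10)(7 15 13 9))^(-1)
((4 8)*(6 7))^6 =((4 8)(6 7))^6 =(8)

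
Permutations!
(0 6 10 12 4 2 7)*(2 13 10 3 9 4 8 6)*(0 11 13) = [2, 1, 7, 9, 0, 5, 3, 11, 6, 4, 12, 13, 8, 10] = (0 2 7 11 13 10 12 8 6 3 9 4)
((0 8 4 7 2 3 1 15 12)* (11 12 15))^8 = ((15)(0 8 4 7 2 3 1 11 12))^8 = (15)(0 12 11 1 3 2 7 4 8)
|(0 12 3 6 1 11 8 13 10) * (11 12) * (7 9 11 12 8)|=24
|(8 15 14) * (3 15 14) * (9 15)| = |(3 9 15)(8 14)| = 6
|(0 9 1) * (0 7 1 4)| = |(0 9 4)(1 7)| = 6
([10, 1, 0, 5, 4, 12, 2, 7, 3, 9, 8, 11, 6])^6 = (0 6 5 8)(2 12 3 10)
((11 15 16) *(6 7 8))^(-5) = (6 7 8)(11 15 16)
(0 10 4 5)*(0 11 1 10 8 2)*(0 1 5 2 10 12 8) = (1 12 8 10 4 2)(5 11) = [0, 12, 1, 3, 2, 11, 6, 7, 10, 9, 4, 5, 8]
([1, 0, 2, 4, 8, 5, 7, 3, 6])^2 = (3 8 7 4 6)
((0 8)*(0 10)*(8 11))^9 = (0 11 8 10)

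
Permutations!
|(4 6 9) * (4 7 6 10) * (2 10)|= 3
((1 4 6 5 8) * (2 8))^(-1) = (1 8 2 5 6 4) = ((1 4 6 5 2 8))^(-1)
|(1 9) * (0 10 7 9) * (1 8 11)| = 7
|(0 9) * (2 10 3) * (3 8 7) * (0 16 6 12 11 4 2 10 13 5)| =|(0 9 16 6 12 11 4 2 13 5)(3 10 8 7)| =20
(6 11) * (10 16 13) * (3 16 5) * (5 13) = (3 16 5)(6 11)(10 13) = [0, 1, 2, 16, 4, 3, 11, 7, 8, 9, 13, 6, 12, 10, 14, 15, 5]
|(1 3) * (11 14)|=2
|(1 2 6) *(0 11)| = |(0 11)(1 2 6)| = 6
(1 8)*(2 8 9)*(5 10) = (1 9 2 8)(5 10) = [0, 9, 8, 3, 4, 10, 6, 7, 1, 2, 5]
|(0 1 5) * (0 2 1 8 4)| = |(0 8 4)(1 5 2)| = 3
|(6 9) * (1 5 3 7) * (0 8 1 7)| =|(0 8 1 5 3)(6 9)| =10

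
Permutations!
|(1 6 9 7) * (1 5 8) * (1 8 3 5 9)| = 2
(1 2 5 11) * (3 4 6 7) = (1 2 5 11)(3 4 6 7) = [0, 2, 5, 4, 6, 11, 7, 3, 8, 9, 10, 1]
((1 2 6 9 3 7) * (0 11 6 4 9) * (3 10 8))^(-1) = ((0 11 6)(1 2 4 9 10 8 3 7))^(-1) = (0 6 11)(1 7 3 8 10 9 4 2)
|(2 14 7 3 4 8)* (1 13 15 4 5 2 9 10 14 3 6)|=|(1 13 15 4 8 9 10 14 7 6)(2 3 5)|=30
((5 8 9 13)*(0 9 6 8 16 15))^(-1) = ((0 9 13 5 16 15)(6 8))^(-1) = (0 15 16 5 13 9)(6 8)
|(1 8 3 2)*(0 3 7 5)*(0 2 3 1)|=|(0 1 8 7 5 2)|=6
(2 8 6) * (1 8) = (1 8 6 2) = [0, 8, 1, 3, 4, 5, 2, 7, 6]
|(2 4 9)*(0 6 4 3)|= 6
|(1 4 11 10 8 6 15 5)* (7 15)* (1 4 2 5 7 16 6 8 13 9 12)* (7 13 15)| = |(1 2 5 4 11 10 15 13 9 12)(6 16)| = 10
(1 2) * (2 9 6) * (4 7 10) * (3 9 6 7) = (1 6 2)(3 9 7 10 4) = [0, 6, 1, 9, 3, 5, 2, 10, 8, 7, 4]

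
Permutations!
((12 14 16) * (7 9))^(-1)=((7 9)(12 14 16))^(-1)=(7 9)(12 16 14)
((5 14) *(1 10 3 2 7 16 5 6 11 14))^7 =(16)(6 11 14)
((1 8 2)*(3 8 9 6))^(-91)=((1 9 6 3 8 2))^(-91)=(1 2 8 3 6 9)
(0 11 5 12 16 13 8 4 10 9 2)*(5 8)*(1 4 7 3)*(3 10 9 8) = (0 11 3 1 4 9 2)(5 12 16 13)(7 10 8) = [11, 4, 0, 1, 9, 12, 6, 10, 7, 2, 8, 3, 16, 5, 14, 15, 13]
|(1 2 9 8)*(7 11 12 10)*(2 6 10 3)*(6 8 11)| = 30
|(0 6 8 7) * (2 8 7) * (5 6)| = |(0 5 6 7)(2 8)| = 4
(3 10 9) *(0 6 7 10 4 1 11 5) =(0 6 7 10 9 3 4 1 11 5) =[6, 11, 2, 4, 1, 0, 7, 10, 8, 3, 9, 5]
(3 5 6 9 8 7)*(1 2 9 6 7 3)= (1 2 9 8 3 5 7)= [0, 2, 9, 5, 4, 7, 6, 1, 3, 8]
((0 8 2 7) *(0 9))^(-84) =(0 8 2 7 9)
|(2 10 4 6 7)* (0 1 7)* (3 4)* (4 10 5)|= |(0 1 7 2 5 4 6)(3 10)|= 14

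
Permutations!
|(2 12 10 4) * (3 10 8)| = 6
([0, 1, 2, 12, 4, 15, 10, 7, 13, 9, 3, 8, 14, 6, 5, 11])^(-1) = [0, 1, 2, 10, 4, 14, 13, 7, 11, 9, 6, 15, 3, 8, 12, 5]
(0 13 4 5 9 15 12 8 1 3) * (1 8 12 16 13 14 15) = (0 14 15 16 13 4 5 9 1 3) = [14, 3, 2, 0, 5, 9, 6, 7, 8, 1, 10, 11, 12, 4, 15, 16, 13]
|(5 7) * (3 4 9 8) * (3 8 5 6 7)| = 4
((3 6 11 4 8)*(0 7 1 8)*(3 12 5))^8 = (0 11 3 12 1)(4 6 5 8 7)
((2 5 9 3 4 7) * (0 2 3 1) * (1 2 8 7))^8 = (0 7 4)(1 8 3)(2 9 5)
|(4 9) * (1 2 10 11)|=4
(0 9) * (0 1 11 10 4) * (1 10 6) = [9, 11, 2, 3, 0, 5, 1, 7, 8, 10, 4, 6] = (0 9 10 4)(1 11 6)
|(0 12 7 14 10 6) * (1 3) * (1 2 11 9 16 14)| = 12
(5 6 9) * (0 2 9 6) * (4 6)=(0 2 9 5)(4 6)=[2, 1, 9, 3, 6, 0, 4, 7, 8, 5]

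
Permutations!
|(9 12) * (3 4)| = 2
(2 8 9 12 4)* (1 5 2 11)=[0, 5, 8, 3, 11, 2, 6, 7, 9, 12, 10, 1, 4]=(1 5 2 8 9 12 4 11)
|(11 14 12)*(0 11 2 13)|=6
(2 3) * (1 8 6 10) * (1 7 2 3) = (1 8 6 10 7 2) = [0, 8, 1, 3, 4, 5, 10, 2, 6, 9, 7]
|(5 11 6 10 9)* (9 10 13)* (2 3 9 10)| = 8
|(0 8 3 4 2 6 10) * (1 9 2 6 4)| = |(0 8 3 1 9 2 4 6 10)| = 9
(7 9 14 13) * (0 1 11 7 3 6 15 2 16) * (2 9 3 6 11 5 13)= (0 1 5 13 6 15 9 14 2 16)(3 11 7)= [1, 5, 16, 11, 4, 13, 15, 3, 8, 14, 10, 7, 12, 6, 2, 9, 0]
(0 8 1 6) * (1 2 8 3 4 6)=(0 3 4 6)(2 8)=[3, 1, 8, 4, 6, 5, 0, 7, 2]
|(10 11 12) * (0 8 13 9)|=|(0 8 13 9)(10 11 12)|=12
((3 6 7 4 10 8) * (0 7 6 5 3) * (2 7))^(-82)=((0 2 7 4 10 8)(3 5))^(-82)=(0 7 10)(2 4 8)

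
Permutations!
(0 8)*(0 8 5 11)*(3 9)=(0 5 11)(3 9)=[5, 1, 2, 9, 4, 11, 6, 7, 8, 3, 10, 0]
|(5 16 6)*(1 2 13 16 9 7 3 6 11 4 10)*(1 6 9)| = 9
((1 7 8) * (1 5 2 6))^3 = (1 5)(2 7)(6 8)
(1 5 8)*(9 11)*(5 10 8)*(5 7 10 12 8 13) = (1 12 8)(5 7 10 13)(9 11) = [0, 12, 2, 3, 4, 7, 6, 10, 1, 11, 13, 9, 8, 5]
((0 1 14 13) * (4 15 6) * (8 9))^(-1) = ((0 1 14 13)(4 15 6)(8 9))^(-1) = (0 13 14 1)(4 6 15)(8 9)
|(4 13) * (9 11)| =|(4 13)(9 11)| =2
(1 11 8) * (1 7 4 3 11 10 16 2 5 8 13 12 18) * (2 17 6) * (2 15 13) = (1 10 16 17 6 15 13 12 18)(2 5 8 7 4 3 11) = [0, 10, 5, 11, 3, 8, 15, 4, 7, 9, 16, 2, 18, 12, 14, 13, 17, 6, 1]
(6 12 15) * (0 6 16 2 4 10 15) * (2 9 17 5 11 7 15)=[6, 1, 4, 3, 10, 11, 12, 15, 8, 17, 2, 7, 0, 13, 14, 16, 9, 5]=(0 6 12)(2 4 10)(5 11 7 15 16 9 17)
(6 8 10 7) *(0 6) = (0 6 8 10 7) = [6, 1, 2, 3, 4, 5, 8, 0, 10, 9, 7]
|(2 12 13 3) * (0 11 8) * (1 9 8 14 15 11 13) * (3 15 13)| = 28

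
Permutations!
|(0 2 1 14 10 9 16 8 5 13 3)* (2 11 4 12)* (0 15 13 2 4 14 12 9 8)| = 12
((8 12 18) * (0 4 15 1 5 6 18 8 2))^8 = (18)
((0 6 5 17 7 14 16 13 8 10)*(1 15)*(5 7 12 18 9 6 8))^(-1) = ((0 8 10)(1 15)(5 17 12 18 9 6 7 14 16 13))^(-1) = (0 10 8)(1 15)(5 13 16 14 7 6 9 18 12 17)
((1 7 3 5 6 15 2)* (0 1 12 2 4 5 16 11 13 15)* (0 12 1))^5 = (1 13 12 16 5 7 15 2 11 6 3 4)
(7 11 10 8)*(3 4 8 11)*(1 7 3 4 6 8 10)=(1 7 4 10 11)(3 6 8)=[0, 7, 2, 6, 10, 5, 8, 4, 3, 9, 11, 1]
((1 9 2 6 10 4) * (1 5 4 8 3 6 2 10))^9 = (1 8)(3 9)(4 5)(6 10)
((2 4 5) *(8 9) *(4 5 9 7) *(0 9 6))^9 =(0 7)(2 5)(4 9)(6 8)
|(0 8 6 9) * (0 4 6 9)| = 5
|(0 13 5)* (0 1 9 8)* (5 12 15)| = |(0 13 12 15 5 1 9 8)| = 8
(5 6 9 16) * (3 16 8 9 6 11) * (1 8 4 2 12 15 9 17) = (1 8 17)(2 12 15 9 4)(3 16 5 11) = [0, 8, 12, 16, 2, 11, 6, 7, 17, 4, 10, 3, 15, 13, 14, 9, 5, 1]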